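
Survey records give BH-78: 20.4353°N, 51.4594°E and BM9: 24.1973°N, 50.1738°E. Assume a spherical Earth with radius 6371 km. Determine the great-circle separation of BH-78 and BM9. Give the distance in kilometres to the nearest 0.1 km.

Δφ = 3.7620°,  Δλ = -1.2856°
a = sin²(Δφ/2) + cos φ₁ cos φ₂ sin²(Δλ/2) = 0.001185
c = 2·arcsin(√a) = 0.068861 rad = 3.9454°
d = R·c = 6371 × 0.068861 = 438.7 km

438.7 km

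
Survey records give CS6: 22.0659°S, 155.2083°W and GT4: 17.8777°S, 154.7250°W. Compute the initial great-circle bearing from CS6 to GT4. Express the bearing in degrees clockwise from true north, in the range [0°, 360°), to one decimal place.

Δλ = 0.4833°
y = sin Δλ · cos φ₂ = 0.008028
x = cos φ₁ sin φ₂ − sin φ₁ cos φ₂ cos Δλ = 0.073020
θ = atan2(y, x) = 6.2739° → 6.2739° (mod 360°)

6.3°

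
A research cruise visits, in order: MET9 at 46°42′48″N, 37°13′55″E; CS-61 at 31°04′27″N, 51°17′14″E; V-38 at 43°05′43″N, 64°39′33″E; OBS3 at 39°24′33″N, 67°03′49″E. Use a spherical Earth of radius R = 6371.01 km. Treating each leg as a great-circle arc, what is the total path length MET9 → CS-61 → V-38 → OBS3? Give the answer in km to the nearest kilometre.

MET9: φ = +46.71333°, λ = +37.23194°
CS-61: φ = +31.07417°, λ = +51.28722°
V-38: φ = +43.09528°, λ = +64.65917°
OBS3: φ = +39.40917°, λ = +67.06361°
MET9→CS-61: c = 0.331985 rad, d = 2115.08 km
CS-61→V-38: c = 0.279784 rad, d = 1782.51 km
V-38→OBS3: c = 0.071646 rad, d = 456.46 km
Total = 2115.08 + 1782.51 + 456.46 = 4354.05 km

4354 km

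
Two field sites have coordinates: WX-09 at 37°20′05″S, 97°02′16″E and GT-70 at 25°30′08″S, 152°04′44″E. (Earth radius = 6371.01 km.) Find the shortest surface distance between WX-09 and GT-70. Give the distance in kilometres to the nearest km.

5310 km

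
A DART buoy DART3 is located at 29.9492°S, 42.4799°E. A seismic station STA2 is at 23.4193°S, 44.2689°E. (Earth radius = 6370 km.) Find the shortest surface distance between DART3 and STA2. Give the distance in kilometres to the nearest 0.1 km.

747.4 km

Δφ = 6.5299°,  Δλ = 1.7890°
a = sin²(Δφ/2) + cos φ₁ cos φ₂ sin²(Δλ/2) = 0.003437
c = 2·arcsin(√a) = 0.117327 rad = 6.7223°
d = R·c = 6370 × 0.117327 = 747.4 km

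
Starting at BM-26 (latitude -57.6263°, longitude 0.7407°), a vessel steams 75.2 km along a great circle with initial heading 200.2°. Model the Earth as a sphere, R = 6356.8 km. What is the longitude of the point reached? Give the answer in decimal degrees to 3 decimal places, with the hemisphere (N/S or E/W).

0.296°E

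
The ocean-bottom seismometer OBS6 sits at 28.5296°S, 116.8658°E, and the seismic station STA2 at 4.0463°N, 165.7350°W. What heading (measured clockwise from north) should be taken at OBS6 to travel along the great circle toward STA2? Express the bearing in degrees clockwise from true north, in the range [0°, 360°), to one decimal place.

80.3°

Δλ = 77.3992°
y = sin Δλ · cos φ₂ = 0.973481
x = cos φ₁ sin φ₂ − sin φ₁ cos φ₂ cos Δλ = 0.165929
θ = atan2(y, x) = 80.3269° → 80.3269° (mod 360°)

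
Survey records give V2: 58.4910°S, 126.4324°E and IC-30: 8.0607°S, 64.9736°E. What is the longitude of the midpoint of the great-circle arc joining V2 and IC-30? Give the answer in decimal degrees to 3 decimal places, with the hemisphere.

Bx = cos φ₂ cos Δλ = 0.473070,  By = cos φ₂ sin Δλ = -0.869795
φₘ = atan2(sin φ₁ + sin φ₂, √((cos φ₁ + Bx)² + By²)) = -36.90317°
λₘ = λ₁ + atan2(By, cos φ₁ + Bx) = 85.29361°

85.294°E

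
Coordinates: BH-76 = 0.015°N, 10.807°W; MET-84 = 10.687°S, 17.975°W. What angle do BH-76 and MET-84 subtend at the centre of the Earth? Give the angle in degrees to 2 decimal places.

Δφ = -10.7020°,  Δλ = -7.1680°
a = sin²(Δφ/2) + cos φ₁ cos φ₂ sin²(Δλ/2) = 0.012537
c = 2·arcsin(√a) = 0.224406 rad = 12.8575°

12.86°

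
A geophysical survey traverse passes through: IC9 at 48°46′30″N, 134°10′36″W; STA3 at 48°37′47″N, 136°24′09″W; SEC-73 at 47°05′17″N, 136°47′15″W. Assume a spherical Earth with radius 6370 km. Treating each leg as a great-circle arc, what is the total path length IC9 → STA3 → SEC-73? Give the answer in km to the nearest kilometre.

IC9: φ = +48.77500°, λ = -134.17667°
STA3: φ = +48.62972°, λ = -136.40250°
SEC-73: φ = +47.08806°, λ = -136.78750°
IC9→STA3: c = 0.025763 rad, d = 164.11 km
STA3→SEC-73: c = 0.027282 rad, d = 173.79 km
Total = 164.11 + 173.79 = 337.90 km

338 km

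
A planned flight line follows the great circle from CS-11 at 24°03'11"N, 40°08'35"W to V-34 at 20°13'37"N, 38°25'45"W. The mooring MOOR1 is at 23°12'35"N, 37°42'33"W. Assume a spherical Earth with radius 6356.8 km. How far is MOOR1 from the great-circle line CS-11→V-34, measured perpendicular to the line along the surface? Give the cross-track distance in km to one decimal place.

193.1 km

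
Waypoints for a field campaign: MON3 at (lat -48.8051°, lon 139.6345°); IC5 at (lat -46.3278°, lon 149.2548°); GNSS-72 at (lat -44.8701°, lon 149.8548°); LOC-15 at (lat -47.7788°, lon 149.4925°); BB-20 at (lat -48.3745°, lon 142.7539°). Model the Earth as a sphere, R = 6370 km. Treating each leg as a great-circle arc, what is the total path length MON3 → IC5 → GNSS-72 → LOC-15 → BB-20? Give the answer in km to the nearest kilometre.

MON3→IC5: c = 0.121156 rad, d = 771.77 km
IC5→GNSS-72: c = 0.026475 rad, d = 168.65 km
GNSS-72→LOC-15: c = 0.050954 rad, d = 324.57 km
LOC-15→BB-20: c = 0.079238 rad, d = 504.75 km
Total = 771.77 + 168.65 + 324.57 + 504.75 = 1769.74 km

1770 km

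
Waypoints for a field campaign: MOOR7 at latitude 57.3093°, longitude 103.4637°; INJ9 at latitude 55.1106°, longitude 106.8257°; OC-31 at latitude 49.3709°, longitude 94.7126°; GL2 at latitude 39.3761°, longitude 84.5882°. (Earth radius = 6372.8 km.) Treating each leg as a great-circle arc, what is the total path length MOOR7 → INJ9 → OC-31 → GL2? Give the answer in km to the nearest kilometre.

2732 km

MOOR7→INJ9: c = 0.050362 rad, d = 320.95 km
INJ9→OC-31: c = 0.163314 rad, d = 1040.77 km
OC-31→GL2: c = 0.214957 rad, d = 1369.88 km
Total = 320.95 + 1040.77 + 1369.88 = 2731.60 km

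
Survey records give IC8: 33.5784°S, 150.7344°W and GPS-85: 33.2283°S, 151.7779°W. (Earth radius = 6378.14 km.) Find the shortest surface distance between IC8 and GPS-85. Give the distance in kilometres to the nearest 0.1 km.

104.5 km

Δφ = 0.3501°,  Δλ = -1.0435°
a = sin²(Δφ/2) + cos φ₁ cos φ₂ sin²(Δλ/2) = 0.000067
c = 2·arcsin(√a) = 0.016386 rad = 0.9388°
d = R·c = 6378.14 × 0.016386 = 104.5 km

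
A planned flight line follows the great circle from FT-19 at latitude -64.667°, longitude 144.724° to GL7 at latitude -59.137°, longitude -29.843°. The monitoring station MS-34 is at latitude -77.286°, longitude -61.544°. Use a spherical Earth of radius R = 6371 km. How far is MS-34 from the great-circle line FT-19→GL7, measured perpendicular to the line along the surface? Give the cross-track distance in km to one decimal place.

844.0 km

δ₁₃ = central angle FT-19→MS-34 = 0.648104 rad  (haversine)
θ₁₃ = bearing FT-19→MS-34 = 170.715°,  θ₁₂ = bearing FT-19→GL7 = 183.354°
dₓₜ = R·arcsin(sin δ₁₃ · sin(θ₁₃ − θ₁₂)) = 6371·arcsin(0.60368·sin(-12.639°)) = -843.996 km
|dₓₜ| = 843.996 km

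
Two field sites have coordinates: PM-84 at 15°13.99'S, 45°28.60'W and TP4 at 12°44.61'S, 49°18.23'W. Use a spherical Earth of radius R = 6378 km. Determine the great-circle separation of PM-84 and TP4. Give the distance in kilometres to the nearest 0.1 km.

497.7 km

PM-84: φ = -15.23317°, λ = -45.47667°
TP4: φ = -12.74350°, λ = -49.30383°
Δφ = 2.4897°,  Δλ = -3.8272°
a = sin²(Δφ/2) + cos φ₁ cos φ₂ sin²(Δλ/2) = 0.001521
c = 2·arcsin(√a) = 0.078028 rad = 4.4707°
d = R·c = 6378 × 0.078028 = 497.7 km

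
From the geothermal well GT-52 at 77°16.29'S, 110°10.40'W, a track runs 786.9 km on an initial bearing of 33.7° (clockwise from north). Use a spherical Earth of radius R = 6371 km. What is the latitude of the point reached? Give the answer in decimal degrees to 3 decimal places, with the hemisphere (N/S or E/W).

70.981°S

GT-52: φ = -77.27150°, λ = -110.17333°
δ = d/R = 786.9/6371 = 0.123513 rad
φ₂ = arcsin(sin φ₁ cos δ + cos φ₁ sin δ cos θ)
   = arcsin(-0.97543·0.99238 + 0.22033·0.12320·0.83195) = -70.98111°
λ₂ = λ₁ + atan2(sin θ sin δ cos φ₁, cos δ − sin φ₁ sin φ₂) = -98.06510°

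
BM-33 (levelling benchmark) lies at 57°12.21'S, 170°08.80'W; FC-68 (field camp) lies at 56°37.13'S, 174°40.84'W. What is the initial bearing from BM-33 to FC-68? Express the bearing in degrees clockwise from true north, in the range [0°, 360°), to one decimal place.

BM-33: φ = -57.20350°, λ = -170.14667°
FC-68: φ = -56.61883°, λ = -174.68067°
Δλ = -4.5340°
y = sin Δλ · cos φ₂ = -0.043494
x = cos φ₁ sin φ₂ − sin φ₁ cos φ₂ cos Δλ = 0.008757
θ = atan2(y, x) = -78.6166° → 281.3834° (mod 360°)

281.4°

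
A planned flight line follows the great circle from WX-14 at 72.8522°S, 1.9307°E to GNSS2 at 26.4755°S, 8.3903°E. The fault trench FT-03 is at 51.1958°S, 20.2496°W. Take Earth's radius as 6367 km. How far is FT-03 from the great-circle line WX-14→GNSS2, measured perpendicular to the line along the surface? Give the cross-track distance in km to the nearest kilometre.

δ₁₃ = central angle WX-14→FT-03 = 0.413447 rad  (haversine)
θ₁₃ = bearing WX-14→FT-03 = 323.925°,  θ₁₂ = bearing WX-14→GNSS2 = 7.979°
dₓₜ = R·arcsin(sin δ₁₃ · sin(θ₁₃ − θ₁₂)) = 6367·arcsin(0.40177·sin(315.946°)) = -1802.696 km
|dₓₜ| = 1802.696 km

1803 km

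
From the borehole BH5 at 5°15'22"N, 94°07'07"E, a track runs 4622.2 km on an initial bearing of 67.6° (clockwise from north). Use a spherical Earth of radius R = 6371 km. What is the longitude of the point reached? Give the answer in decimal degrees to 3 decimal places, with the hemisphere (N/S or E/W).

BH5: φ = +5.25611°, λ = +94.11861°
δ = d/R = 4622.2/6371 = 0.725506 rad
φ₂ = arcsin(sin φ₁ cos δ + cos φ₁ sin δ cos θ)
   = arcsin(0.09161·0.74816 + 0.99580·0.66351·0.38107) = 18.68228°
λ₂ = λ₁ + atan2(sin θ sin δ cos φ₁, cos δ − sin φ₁ sin φ₂) = 134.47728°

134.477°E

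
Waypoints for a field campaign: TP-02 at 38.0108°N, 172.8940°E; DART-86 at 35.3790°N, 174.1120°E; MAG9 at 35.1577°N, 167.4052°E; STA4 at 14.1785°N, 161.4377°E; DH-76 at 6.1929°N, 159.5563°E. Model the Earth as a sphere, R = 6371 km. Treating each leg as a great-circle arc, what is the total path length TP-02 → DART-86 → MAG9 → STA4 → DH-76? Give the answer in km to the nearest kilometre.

4241 km

TP-02→DART-86: c = 0.048993 rad, d = 312.13 km
DART-86→MAG9: c = 0.095631 rad, d = 609.26 km
MAG9→STA4: c = 0.377972 rad, d = 2408.06 km
STA4→DH-76: c = 0.143067 rad, d = 911.48 km
Total = 312.13 + 609.26 + 2408.06 + 911.48 = 4240.93 km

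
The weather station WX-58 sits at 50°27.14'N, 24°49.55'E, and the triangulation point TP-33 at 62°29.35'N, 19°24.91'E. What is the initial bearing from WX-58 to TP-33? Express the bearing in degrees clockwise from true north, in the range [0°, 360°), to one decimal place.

348.3°

WX-58: φ = +50.45233°, λ = +24.82583°
TP-33: φ = +62.48917°, λ = +19.41517°
Δλ = -5.4107°
y = sin Δλ · cos φ₂ = -0.043556
x = cos φ₁ sin φ₂ − sin φ₁ cos φ₂ cos Δλ = 0.210127
θ = atan2(y, x) = -11.7106° → 348.2894° (mod 360°)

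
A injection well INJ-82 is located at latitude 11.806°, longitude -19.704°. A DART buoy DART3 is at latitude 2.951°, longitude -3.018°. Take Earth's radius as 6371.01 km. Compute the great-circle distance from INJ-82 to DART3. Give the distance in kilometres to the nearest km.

Δφ = -8.8550°,  Δλ = 16.6860°
a = sin²(Δφ/2) + cos φ₁ cos φ₂ sin²(Δλ/2) = 0.026540
c = 2·arcsin(√a) = 0.327283 rad = 18.7520°
d = R·c = 6371.01 × 0.327283 = 2085.1 km

2085 km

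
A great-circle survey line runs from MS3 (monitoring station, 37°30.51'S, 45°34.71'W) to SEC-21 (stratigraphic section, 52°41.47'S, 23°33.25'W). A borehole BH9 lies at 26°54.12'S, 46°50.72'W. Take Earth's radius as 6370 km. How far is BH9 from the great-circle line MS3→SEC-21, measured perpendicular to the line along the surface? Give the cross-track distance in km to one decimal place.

MS3: φ = -37.50850°, λ = -45.57850°
SEC-21: φ = -52.69117°, λ = -23.55417°
BH9: φ = -26.90200°, λ = -46.84533°
δ₁₃ = central angle MS3→BH9 = 0.186055 rad  (haversine)
θ₁₃ = bearing MS3→BH9 = 353.882°,  θ₁₂ = bearing MS3→SEC-21 = 141.799°
dₓₜ = R·arcsin(sin δ₁₃ · sin(θ₁₃ − θ₁₂)) = 6370·arcsin(0.18498·sin(212.082°)) = -626.877 km
|dₓₜ| = 626.877 km

626.9 km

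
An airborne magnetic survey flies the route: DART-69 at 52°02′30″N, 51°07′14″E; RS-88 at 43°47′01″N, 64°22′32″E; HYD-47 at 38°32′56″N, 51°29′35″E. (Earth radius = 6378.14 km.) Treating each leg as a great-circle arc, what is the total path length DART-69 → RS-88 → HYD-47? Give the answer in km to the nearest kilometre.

2571 km

DART-69: φ = +52.04167°, λ = +51.12056°
RS-88: φ = +43.78361°, λ = +64.37556°
HYD-47: φ = +38.54889°, λ = +51.49306°
DART-69→RS-88: c = 0.211101 rad, d = 1346.43 km
RS-88→HYD-47: c = 0.192038 rad, d = 1224.85 km
Total = 1346.43 + 1224.85 = 2571.28 km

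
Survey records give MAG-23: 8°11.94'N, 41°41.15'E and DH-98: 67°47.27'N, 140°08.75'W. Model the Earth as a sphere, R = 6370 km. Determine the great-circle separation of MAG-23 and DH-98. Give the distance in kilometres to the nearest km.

11563 km

MAG-23: φ = +8.19900°, λ = +41.68583°
DH-98: φ = +67.78783°, λ = -140.14583°
Δφ = 59.5888°,  Δλ = 178.1683°
a = sin²(Δφ/2) + cos φ₁ cos φ₂ sin²(Δλ/2) = 0.620977
c = 2·arcsin(√a) = 1.815175 rad = 104.0019°
d = R·c = 6370 × 1.815175 = 11562.7 km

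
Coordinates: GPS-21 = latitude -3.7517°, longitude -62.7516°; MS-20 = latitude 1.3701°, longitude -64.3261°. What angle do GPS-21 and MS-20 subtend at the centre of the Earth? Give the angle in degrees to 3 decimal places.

5.358°

Δφ = 5.1218°,  Δλ = -1.5745°
a = sin²(Δφ/2) + cos φ₁ cos φ₂ sin²(Δλ/2) = 0.002185
c = 2·arcsin(√a) = 0.093516 rad = 5.3581°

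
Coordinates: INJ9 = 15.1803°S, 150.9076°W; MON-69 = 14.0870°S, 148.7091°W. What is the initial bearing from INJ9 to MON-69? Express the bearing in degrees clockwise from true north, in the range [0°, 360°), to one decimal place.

63.1°

Δλ = 2.1985°
y = sin Δλ · cos φ₂ = 0.037208
x = cos φ₁ sin φ₂ − sin φ₁ cos φ₂ cos Δλ = 0.018894
θ = atan2(y, x) = 63.0793° → 63.0793° (mod 360°)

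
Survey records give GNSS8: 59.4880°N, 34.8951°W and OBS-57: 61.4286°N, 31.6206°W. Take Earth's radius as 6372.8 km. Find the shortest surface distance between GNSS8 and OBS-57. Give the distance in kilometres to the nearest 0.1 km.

Δφ = 1.9406°,  Δλ = 3.2745°
a = sin²(Δφ/2) + cos φ₁ cos φ₂ sin²(Δλ/2) = 0.000485
c = 2·arcsin(√a) = 0.044048 rad = 2.5238°
d = R·c = 6372.8 × 0.044048 = 280.7 km

280.7 km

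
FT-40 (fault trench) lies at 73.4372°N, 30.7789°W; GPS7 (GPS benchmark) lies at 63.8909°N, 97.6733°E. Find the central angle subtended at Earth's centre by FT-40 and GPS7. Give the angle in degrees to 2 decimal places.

38.49°

Δφ = -9.5463°,  Δλ = 128.4522°
a = sin²(Δφ/2) + cos φ₁ cos φ₂ sin²(Δλ/2) = 0.108657
c = 2·arcsin(√a) = 0.671828 rad = 38.4929°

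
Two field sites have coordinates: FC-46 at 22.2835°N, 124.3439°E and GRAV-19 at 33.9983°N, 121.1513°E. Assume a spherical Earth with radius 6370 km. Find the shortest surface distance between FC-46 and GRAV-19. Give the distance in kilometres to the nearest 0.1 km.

Δφ = 11.7148°,  Δλ = -3.1926°
a = sin²(Δφ/2) + cos φ₁ cos φ₂ sin²(Δλ/2) = 0.011010
c = 2·arcsin(√a) = 0.210245 rad = 12.0462°
d = R·c = 6370 × 0.210245 = 1339.3 km

1339.3 km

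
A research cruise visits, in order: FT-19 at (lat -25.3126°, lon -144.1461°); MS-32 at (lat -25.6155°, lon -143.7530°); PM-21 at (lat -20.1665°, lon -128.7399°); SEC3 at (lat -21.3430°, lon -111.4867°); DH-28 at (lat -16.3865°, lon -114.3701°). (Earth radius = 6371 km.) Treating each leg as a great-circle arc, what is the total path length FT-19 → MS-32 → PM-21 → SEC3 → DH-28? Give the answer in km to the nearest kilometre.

FT-19→MS-32: c = 0.008144 rad, d = 51.88 km
MS-32→PM-21: c = 0.259223 rad, d = 1651.51 km
PM-21→SEC3: c = 0.282190 rad, d = 1797.83 km
SEC3→DH-28: c = 0.098739 rad, d = 629.07 km
Total = 51.88 + 1651.51 + 1797.83 + 629.07 = 4130.29 km

4130 km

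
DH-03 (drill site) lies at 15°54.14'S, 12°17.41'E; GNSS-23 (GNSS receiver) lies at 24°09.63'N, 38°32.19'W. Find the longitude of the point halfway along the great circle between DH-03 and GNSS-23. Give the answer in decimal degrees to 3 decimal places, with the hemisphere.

12.407°W

DH-03: φ = -15.90233°, λ = +12.29017°
GNSS-23: φ = +24.16050°, λ = -38.53650°
Bx = cos φ₂ cos Δλ = 0.576336,  By = cos φ₂ sin Δλ = -0.707330
φₘ = atan2(sin φ₁ + sin φ₂, √((cos φ₁ + Bx)² + By²)) = 4.56930°
λₘ = λ₁ + atan2(By, cos φ₁ + Bx) = -12.40670°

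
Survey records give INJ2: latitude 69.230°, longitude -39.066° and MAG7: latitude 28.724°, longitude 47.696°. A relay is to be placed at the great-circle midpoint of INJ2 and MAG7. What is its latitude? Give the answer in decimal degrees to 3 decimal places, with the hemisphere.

55.737°N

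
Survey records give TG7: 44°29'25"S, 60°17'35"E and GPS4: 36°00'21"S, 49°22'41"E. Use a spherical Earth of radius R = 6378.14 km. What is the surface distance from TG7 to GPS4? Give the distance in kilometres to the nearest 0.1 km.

TG7: φ = -44.49028°, λ = +60.29306°
GPS4: φ = -36.00583°, λ = +49.37806°
Δφ = 8.4844°,  Δλ = -10.9150°
a = sin²(Δφ/2) + cos φ₁ cos φ₂ sin²(Δλ/2) = 0.010692
c = 2·arcsin(√a) = 0.207175 rad = 11.8702°
d = R·c = 6378.14 × 0.207175 = 1321.4 km

1321.4 km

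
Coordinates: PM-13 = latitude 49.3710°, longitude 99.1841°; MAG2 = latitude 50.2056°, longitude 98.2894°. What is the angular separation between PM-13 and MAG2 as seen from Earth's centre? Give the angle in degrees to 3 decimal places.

1.015°

Δφ = 0.8346°,  Δλ = -0.8947°
a = sin²(Δφ/2) + cos φ₁ cos φ₂ sin²(Δλ/2) = 0.000078
c = 2·arcsin(√a) = 0.017715 rad = 1.0150°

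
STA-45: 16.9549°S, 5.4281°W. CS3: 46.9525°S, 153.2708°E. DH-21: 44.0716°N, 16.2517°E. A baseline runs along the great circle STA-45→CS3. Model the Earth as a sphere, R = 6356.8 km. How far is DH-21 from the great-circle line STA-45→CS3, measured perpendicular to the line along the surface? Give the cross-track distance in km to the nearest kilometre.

3239 km

δ₁₃ = central angle STA-45→DH-21 = 1.119879 rad  (haversine)
θ₁₃ = bearing STA-45→DH-21 = 17.151°,  θ₁₂ = bearing STA-45→CS3 = 164.339°
dₓₜ = R·arcsin(sin δ₁₃ · sin(θ₁₃ − θ₁₂)) = 6356.8·arcsin(0.90005·sin(-147.188°)) = -3238.663 km
|dₓₜ| = 3238.663 km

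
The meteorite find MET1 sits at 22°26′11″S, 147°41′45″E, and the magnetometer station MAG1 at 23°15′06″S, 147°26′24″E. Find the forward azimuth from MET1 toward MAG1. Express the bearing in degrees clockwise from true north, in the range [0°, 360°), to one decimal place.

196.1°

MET1: φ = -22.43639°, λ = +147.69583°
MAG1: φ = -23.25167°, λ = +147.44000°
Δλ = -0.2558°
y = sin Δλ · cos φ₂ = -0.004102
x = cos φ₁ sin φ₂ − sin φ₁ cos φ₂ cos Δλ = -0.014232
θ = atan2(y, x) = -163.9204° → 196.0796° (mod 360°)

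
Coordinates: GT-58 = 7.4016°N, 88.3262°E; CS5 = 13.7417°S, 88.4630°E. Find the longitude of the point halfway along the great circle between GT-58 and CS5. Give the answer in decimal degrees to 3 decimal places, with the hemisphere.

Bx = cos φ₂ cos Δλ = 0.971374,  By = cos φ₂ sin Δλ = 0.002319
φₘ = atan2(sin φ₁ + sin φ₂, √((cos φ₁ + Bx)² + By²)) = -3.17005°
λₘ = λ₁ + atan2(By, cos φ₁ + Bx) = 88.39389°

88.394°E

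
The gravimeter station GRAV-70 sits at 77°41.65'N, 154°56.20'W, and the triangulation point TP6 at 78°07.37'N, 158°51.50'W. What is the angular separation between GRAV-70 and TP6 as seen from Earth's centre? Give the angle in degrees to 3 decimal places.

0.926°

GRAV-70: φ = +77.69417°, λ = -154.93667°
TP6: φ = +78.12283°, λ = -158.85833°
Δφ = 0.4287°,  Δλ = -3.9217°
a = sin²(Δφ/2) + cos φ₁ cos φ₂ sin²(Δλ/2) = 0.000065
c = 2·arcsin(√a) = 0.016168 rad = 0.9264°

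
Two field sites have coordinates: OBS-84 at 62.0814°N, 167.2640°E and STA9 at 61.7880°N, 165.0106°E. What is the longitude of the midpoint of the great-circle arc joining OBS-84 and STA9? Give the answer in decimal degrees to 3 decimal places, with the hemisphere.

166.132°E

Bx = cos φ₂ cos Δλ = 0.472370,  By = cos φ₂ sin Δλ = -0.018588
φₘ = atan2(sin φ₁ + sin φ₂, √((cos φ₁ + Bx)² + By²)) = 61.93930°
λₘ = λ₁ + atan2(By, cos φ₁ + Bx) = 166.13189°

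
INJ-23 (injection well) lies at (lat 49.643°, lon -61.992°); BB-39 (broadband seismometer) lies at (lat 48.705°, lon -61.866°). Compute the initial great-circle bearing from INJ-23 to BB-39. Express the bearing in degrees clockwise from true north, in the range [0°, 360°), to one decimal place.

174.9°

Δλ = 0.1260°
y = sin Δλ · cos φ₂ = 0.001451
x = cos φ₁ sin φ₂ − sin φ₁ cos φ₂ cos Δλ = -0.016369
θ = atan2(y, x) = 174.9335° → 174.9335° (mod 360°)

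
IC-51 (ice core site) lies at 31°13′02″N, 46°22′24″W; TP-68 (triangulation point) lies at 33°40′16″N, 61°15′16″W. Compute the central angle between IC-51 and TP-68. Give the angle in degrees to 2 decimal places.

IC-51: φ = +31.21722°, λ = -46.37333°
TP-68: φ = +33.67111°, λ = -61.25444°
Δφ = 2.4539°,  Δλ = -14.8811°
a = sin²(Δφ/2) + cos φ₁ cos φ₂ sin²(Δλ/2) = 0.012394
c = 2·arcsin(√a) = 0.223119 rad = 12.7838°

12.78°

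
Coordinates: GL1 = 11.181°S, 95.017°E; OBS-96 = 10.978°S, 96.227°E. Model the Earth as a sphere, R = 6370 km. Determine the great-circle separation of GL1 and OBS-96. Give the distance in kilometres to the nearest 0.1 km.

Δφ = 0.2030°,  Δλ = 1.2100°
a = sin²(Δφ/2) + cos φ₁ cos φ₂ sin²(Δλ/2) = 0.000111
c = 2·arcsin(√a) = 0.021026 rad = 1.2047°
d = R·c = 6370 × 0.021026 = 133.9 km

133.9 km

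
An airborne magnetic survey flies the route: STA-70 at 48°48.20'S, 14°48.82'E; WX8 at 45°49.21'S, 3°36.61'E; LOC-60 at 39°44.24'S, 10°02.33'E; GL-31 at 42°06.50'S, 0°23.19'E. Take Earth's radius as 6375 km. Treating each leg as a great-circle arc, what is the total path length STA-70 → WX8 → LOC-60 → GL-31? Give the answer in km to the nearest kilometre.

STA-70: φ = -48.80333°, λ = +14.81367°
WX8: φ = -45.82017°, λ = +3.61017°
LOC-60: φ = -39.73733°, λ = +10.03883°
GL-31: φ = -42.10833°, λ = +0.38650°
STA-70→WX8: c = 0.142264 rad, d = 906.94 km
WX8→LOC-60: c = 0.134265 rad, d = 855.94 km
LOC-60→GL-31: c = 0.133759 rad, d = 852.71 km
Total = 906.94 + 855.94 + 852.71 = 2615.59 km

2616 km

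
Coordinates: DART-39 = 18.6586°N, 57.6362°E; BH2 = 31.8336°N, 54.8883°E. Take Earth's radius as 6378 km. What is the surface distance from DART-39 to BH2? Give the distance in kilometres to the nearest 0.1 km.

Δφ = 13.1750°,  Δλ = -2.7479°
a = sin²(Δφ/2) + cos φ₁ cos φ₂ sin²(Δλ/2) = 0.013624
c = 2·arcsin(√a) = 0.233973 rad = 13.4057°
d = R·c = 6378 × 0.233973 = 1492.3 km

1492.3 km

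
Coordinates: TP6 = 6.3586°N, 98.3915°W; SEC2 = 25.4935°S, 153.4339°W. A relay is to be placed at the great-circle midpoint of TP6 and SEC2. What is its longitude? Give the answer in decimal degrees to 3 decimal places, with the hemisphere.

Bx = cos φ₂ cos Δλ = 0.517182,  By = cos φ₂ sin Δλ = -0.739778
φₘ = atan2(sin φ₁ + sin φ₂, √((cos φ₁ + Bx)² + By²)) = -10.75800°
λₘ = λ₁ + atan2(By, cos φ₁ + Bx) = -124.47717°

124.477°W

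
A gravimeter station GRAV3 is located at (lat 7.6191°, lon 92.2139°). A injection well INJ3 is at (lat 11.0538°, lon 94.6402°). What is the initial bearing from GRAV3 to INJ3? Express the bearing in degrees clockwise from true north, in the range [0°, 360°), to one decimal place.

34.7°

Δλ = 2.4263°
y = sin Δλ · cos φ₂ = 0.041549
x = cos φ₁ sin φ₂ − sin φ₁ cos φ₂ cos Δλ = 0.060028
θ = atan2(y, x) = 34.6895° → 34.6895° (mod 360°)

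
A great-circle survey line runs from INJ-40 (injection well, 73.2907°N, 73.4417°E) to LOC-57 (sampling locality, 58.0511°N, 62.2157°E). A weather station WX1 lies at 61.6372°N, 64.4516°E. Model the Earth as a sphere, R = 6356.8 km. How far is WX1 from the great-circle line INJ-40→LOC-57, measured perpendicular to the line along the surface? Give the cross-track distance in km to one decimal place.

33.5 km

δ₁₃ = central angle INJ-40→WX1 = 0.211538 rad  (haversine)
θ₁₃ = bearing INJ-40→WX1 = 200.705°,  θ₁₂ = bearing INJ-40→LOC-57 = 202.143°
dₓₜ = R·arcsin(sin δ₁₃ · sin(θ₁₃ − θ₁₂)) = 6356.8·arcsin(0.20996·sin(-1.438°)) = -33.491 km
|dₓₜ| = 33.491 km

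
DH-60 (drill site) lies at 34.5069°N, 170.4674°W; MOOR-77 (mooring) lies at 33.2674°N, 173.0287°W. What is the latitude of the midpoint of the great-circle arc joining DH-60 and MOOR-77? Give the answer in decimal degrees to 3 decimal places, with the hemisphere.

33.894°N

Bx = cos φ₂ cos Δλ = 0.835284,  By = cos φ₂ sin Δλ = -0.037365
φₘ = atan2(sin φ₁ + sin φ₂, √((cos φ₁ + Bx)² + By²)) = 33.89377°
λₘ = λ₁ + atan2(By, cos φ₁ + Bx) = -171.75736°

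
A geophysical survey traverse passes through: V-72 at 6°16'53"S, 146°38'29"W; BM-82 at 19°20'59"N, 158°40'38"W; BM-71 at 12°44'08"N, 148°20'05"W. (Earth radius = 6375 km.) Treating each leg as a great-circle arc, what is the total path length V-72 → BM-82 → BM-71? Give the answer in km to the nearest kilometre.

4470 km

V-72: φ = -6.28139°, λ = -146.64139°
BM-82: φ = +19.34972°, λ = -158.67722°
BM-71: φ = +12.73556°, λ = -148.33472°
V-72→BM-82: c = 0.492864 rad, d = 3142.01 km
BM-82→BM-71: c = 0.208264 rad, d = 1327.68 km
Total = 3142.01 + 1327.68 = 4469.69 km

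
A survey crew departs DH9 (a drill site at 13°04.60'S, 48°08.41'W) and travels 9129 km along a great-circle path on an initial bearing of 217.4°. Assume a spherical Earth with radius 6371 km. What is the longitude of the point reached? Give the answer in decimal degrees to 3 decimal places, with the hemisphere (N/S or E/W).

DH9: φ = -13.07667°, λ = -48.14017°
δ = d/R = 9129/6371 = 1.432899 rad
φ₂ = arcsin(sin φ₁ cos δ + cos φ₁ sin δ cos θ)
   = arcsin(-0.22625·0.13746 + 0.97407·0.99051·-0.79441) = -52.89863°
λ₂ = λ₁ + atan2(sin θ sin δ cos φ₁, cos δ − sin φ₁ sin φ₂) = -142.33621°

142.336°W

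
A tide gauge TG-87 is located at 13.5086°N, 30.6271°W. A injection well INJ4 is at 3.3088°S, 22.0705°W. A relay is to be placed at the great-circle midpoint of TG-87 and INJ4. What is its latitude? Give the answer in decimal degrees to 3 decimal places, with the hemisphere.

5.114°N

Bx = cos φ₂ cos Δλ = 0.987221,  By = cos φ₂ sin Δλ = 0.148538
φₘ = atan2(sin φ₁ + sin φ₂, √((cos φ₁ + Bx)² + By²)) = 5.11407°
λₘ = λ₁ + atan2(By, cos φ₁ + Bx) = -26.29225°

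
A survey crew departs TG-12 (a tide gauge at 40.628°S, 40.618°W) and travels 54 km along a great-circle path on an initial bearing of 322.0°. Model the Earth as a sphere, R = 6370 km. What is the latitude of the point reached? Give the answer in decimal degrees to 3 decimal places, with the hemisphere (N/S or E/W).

δ = d/R = 54/6370 = 0.008477 rad
φ₂ = arcsin(sin φ₁ cos δ + cos φ₁ sin δ cos θ)
   = arcsin(-0.65115·0.99996 + 0.75895·0.00848·0.78801) = -40.24459°
λ₂ = λ₁ + atan2(sin θ sin δ cos φ₁, cos δ − sin φ₁ sin φ₂) = -41.00976°

40.245°S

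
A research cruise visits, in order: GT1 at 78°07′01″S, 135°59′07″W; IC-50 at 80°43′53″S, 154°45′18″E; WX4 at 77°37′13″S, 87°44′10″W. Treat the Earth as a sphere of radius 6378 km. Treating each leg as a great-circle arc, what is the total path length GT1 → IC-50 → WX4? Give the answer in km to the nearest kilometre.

3419 km

GT1: φ = -78.11694°, λ = -135.98528°
IC-50: φ = -80.73139°, λ = +154.75500°
WX4: φ = -77.62028°, λ = -87.73611°
GT1→IC-50: c = 0.212348 rad, d = 1354.36 km
IC-50→WX4: c = 0.323757 rad, d = 2064.92 km
Total = 1354.36 + 2064.92 = 3419.28 km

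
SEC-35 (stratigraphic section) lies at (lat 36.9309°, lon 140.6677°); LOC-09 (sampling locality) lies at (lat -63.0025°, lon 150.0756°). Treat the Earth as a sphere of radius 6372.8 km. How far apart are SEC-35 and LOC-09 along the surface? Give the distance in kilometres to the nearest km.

Δφ = -99.9334°,  Δλ = 9.4079°
a = sin²(Δφ/2) + cos φ₁ cos φ₂ sin²(Δλ/2) = 0.588692
c = 2·arcsin(√a) = 1.749124 rad = 100.2174°
d = R·c = 6372.8 × 1.749124 = 11146.8 km

11147 km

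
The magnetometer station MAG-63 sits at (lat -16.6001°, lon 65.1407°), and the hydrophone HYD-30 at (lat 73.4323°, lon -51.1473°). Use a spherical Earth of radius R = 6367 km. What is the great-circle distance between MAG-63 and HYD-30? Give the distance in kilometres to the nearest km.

12586 km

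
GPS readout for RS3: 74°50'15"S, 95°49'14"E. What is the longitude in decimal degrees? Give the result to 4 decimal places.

95° + 49′/60 + 14″/3600 = 95 + 0.81667 + 0.00389 = 95.8206°

95.8206°E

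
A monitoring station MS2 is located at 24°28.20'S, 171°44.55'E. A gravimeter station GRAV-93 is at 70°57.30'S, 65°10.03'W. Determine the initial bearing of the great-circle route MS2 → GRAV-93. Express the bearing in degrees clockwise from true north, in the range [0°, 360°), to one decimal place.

163.7°

MS2: φ = -24.47000°, λ = +171.74250°
GRAV-93: φ = -70.95500°, λ = -65.16717°
Δλ = 123.0903°
y = sin Δλ · cos φ₂ = 0.273387
x = cos φ₁ sin φ₂ − sin φ₁ cos φ₂ cos Δλ = -0.934151
θ = atan2(y, x) = 163.6875° → 163.6875° (mod 360°)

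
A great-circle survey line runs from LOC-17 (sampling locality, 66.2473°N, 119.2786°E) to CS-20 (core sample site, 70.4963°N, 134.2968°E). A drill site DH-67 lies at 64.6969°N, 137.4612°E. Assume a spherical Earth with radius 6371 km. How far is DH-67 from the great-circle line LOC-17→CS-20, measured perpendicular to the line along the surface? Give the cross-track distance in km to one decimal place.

δ₁₃ = central angle LOC-17→DH-67 = 0.133983 rad  (haversine)
θ₁₃ = bearing LOC-17→DH-67 = 93.228°,  θ₁₂ = bearing LOC-17→CS-20 = 45.665°
dₓₜ = R·arcsin(sin δ₁₃ · sin(θ₁₃ − θ₁₂)) = 6371·arcsin(0.13358·sin(47.563°)) = 629.120 km
|dₓₜ| = 629.120 km

629.1 km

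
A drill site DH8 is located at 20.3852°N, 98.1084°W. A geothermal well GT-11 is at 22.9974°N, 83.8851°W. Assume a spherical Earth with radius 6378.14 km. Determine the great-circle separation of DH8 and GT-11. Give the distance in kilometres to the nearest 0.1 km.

Δφ = 2.6122°,  Δλ = 14.2233°
a = sin²(Δφ/2) + cos φ₁ cos φ₂ sin²(Δλ/2) = 0.013745
c = 2·arcsin(√a) = 0.235019 rad = 13.4656°
d = R·c = 6378.14 × 0.235019 = 1499.0 km

1499.0 km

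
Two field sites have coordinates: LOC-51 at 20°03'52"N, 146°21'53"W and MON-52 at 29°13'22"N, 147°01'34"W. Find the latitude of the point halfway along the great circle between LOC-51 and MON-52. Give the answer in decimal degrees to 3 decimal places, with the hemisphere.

LOC-51: φ = +20.06444°, λ = -146.36472°
MON-52: φ = +29.22278°, λ = -147.02611°
Bx = cos φ₂ cos Δλ = 0.872670,  By = cos φ₂ sin Δλ = -0.010074
φₘ = atan2(sin φ₁ + sin φ₂, √((cos φ₁ + Bx)² + By²)) = 24.64397°
λₘ = λ₁ + atan2(By, cos φ₁ + Bx) = -146.68327°

24.644°N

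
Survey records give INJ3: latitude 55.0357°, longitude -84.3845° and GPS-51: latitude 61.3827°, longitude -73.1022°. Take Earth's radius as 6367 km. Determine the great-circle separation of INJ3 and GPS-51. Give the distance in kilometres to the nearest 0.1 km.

963.7 km

Δφ = 6.3470°,  Δλ = 11.2823°
a = sin²(Δφ/2) + cos φ₁ cos φ₂ sin²(Δλ/2) = 0.005717
c = 2·arcsin(√a) = 0.151363 rad = 8.6725°
d = R·c = 6367 × 0.151363 = 963.7 km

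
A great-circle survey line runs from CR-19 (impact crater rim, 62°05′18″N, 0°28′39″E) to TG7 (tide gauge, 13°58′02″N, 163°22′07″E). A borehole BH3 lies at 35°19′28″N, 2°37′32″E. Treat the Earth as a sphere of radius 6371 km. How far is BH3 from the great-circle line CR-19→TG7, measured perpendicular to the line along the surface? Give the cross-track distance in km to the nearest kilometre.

CR-19: φ = +62.08833°, λ = +0.47750°
TG7: φ = +13.96722°, λ = +163.36861°
BH3: φ = +35.32444°, λ = +2.62556°
δ₁₃ = central angle CR-19→BH3 = 0.467714 rad  (haversine)
θ₁₃ = bearing CR-19→BH3 = 176.111°,  θ₁₂ = bearing CR-19→TG7 = 17.021°
dₓₜ = R·arcsin(sin δ₁₃ · sin(θ₁₃ − θ₁₂)) = 6371·arcsin(0.45085·sin(159.090°)) = 1029.632 km
|dₓₜ| = 1029.632 km

1030 km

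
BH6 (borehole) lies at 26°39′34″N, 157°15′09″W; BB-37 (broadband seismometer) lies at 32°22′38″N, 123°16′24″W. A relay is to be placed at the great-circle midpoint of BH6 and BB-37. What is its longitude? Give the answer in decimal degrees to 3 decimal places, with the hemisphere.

BH6: φ = +26.65944°, λ = -157.25250°
BB-37: φ = +32.37722°, λ = -123.27333°
Bx = cos φ₂ cos Δλ = 0.700328,  By = cos φ₂ sin Δλ = 0.472007
φₘ = atan2(sin φ₁ + sin φ₂, √((cos φ₁ + Bx)² + By²)) = 30.62599°
λₘ = λ₁ + atan2(By, cos φ₁ + Bx) = -140.75788°

140.758°W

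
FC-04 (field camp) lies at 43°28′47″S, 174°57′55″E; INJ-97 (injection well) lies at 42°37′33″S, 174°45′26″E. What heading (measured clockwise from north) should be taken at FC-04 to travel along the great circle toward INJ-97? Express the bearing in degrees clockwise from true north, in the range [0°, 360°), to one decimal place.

FC-04: φ = -43.47972°, λ = +174.96528°
INJ-97: φ = -42.62583°, λ = +174.75722°
Δλ = -0.2081°
y = sin Δλ · cos φ₂ = -0.002672
x = cos φ₁ sin φ₂ − sin φ₁ cos φ₂ cos Δλ = 0.014899
θ = atan2(y, x) = -10.1666° → 349.8334° (mod 360°)

349.8°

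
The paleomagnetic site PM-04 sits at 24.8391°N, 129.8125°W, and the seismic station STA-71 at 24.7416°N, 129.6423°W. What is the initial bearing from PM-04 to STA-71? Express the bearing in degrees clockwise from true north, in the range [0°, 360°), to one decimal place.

122.2°

Δλ = 0.1702°
y = sin Δλ · cos φ₂ = 0.002698
x = cos φ₁ sin φ₂ − sin φ₁ cos φ₂ cos Δλ = -0.001700
θ = atan2(y, x) = 122.2164° → 122.2164° (mod 360°)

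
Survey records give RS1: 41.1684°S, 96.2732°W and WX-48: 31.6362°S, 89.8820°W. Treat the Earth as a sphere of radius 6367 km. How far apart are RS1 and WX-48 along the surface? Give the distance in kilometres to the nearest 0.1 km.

1202.8 km

Δφ = 9.5322°,  Δλ = 6.3912°
a = sin²(Δφ/2) + cos φ₁ cos φ₂ sin²(Δλ/2) = 0.008895
c = 2·arcsin(√a) = 0.188910 rad = 10.8238°
d = R·c = 6367 × 0.188910 = 1202.8 km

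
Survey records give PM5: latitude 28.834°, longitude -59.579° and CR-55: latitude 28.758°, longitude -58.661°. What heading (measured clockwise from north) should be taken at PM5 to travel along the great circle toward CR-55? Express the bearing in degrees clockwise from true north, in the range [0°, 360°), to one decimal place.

95.2°

Δλ = 0.9180°
y = sin Δλ · cos φ₂ = 0.014045
x = cos φ₁ sin φ₂ − sin φ₁ cos φ₂ cos Δλ = -0.001272
θ = atan2(y, x) = 95.1756° → 95.1756° (mod 360°)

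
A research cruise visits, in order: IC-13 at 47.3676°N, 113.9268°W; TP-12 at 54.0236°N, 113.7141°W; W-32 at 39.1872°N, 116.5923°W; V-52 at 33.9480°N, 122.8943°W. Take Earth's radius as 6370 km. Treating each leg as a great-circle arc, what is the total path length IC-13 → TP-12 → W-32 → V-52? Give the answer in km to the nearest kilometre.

3213 km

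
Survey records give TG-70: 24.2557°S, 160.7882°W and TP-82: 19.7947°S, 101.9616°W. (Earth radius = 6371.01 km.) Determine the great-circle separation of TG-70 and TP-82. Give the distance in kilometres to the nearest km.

Δφ = 4.4610°,  Δλ = 58.8266°
a = sin²(Δφ/2) + cos φ₁ cos φ₂ sin²(Δλ/2) = 0.208415
c = 2·arcsin(√a) = 0.948171 rad = 54.3262°
d = R·c = 6371.01 × 0.948171 = 6040.8 km

6041 km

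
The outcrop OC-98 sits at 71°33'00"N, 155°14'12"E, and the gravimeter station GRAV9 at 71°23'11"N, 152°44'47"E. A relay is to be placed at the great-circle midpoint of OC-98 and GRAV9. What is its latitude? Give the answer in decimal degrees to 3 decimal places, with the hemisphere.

71.472°N

OC-98: φ = +71.55000°, λ = +155.23667°
GRAV9: φ = +71.38639°, λ = +152.74639°
Bx = cos φ₂ cos Δλ = 0.318883,  By = cos φ₂ sin Δλ = -0.013869
φₘ = atan2(sin φ₁ + sin φ₂, √((cos φ₁ + Bx)² + By²)) = 71.47227°
λₘ = λ₁ + atan2(By, cos φ₁ + Bx) = 153.98622°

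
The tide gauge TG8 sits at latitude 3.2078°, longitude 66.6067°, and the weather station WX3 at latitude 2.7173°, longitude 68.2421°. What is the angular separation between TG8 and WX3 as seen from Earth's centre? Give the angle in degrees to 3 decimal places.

1.705°

Δφ = -0.4905°,  Δλ = 1.6354°
a = sin²(Δφ/2) + cos φ₁ cos φ₂ sin²(Δλ/2) = 0.000221
c = 2·arcsin(√a) = 0.029763 rad = 1.7053°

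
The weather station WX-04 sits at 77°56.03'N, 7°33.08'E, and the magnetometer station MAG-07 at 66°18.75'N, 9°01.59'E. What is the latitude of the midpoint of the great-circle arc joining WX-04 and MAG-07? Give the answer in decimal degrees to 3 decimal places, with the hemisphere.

72.124°N

WX-04: φ = +77.93383°, λ = +7.55133°
MAG-07: φ = +66.31250°, λ = +9.02650°
Bx = cos φ₂ cos Δλ = 0.401615,  By = cos φ₂ sin Δλ = 0.010342
φₘ = atan2(sin φ₁ + sin φ₂, √((cos φ₁ + Bx)² + By²)) = 72.12442°
λₘ = λ₁ + atan2(By, cos φ₁ + Bx) = 8.52164°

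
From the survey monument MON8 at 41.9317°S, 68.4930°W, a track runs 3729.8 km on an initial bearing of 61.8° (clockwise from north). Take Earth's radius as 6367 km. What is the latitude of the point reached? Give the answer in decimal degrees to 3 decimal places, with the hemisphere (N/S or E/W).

21.252°S

δ = d/R = 3729.8/6367 = 0.585802 rad
φ₂ = arcsin(sin φ₁ cos δ + cos φ₁ sin δ cos θ)
   = arcsin(-0.66824·0.83327 + 0.74394·0.55287·0.47255) = -21.25175°
λ₂ = λ₁ + atan2(sin θ sin δ cos φ₁, cos δ − sin φ₁ sin φ₂) = -36.97301°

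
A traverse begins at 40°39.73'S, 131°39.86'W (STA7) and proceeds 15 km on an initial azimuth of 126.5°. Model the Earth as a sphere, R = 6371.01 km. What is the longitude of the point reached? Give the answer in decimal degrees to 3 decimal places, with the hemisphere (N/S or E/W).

131.521°W

STA7: φ = -40.66217°, λ = -131.66433°
δ = d/R = 15/6371.01 = 0.002354 rad
φ₂ = arcsin(sin φ₁ cos δ + cos φ₁ sin δ cos θ)
   = arcsin(-0.65160·1.00000 + 0.75856·0.00235·-0.59482) = -40.74232°
λ₂ = λ₁ + atan2(sin θ sin δ cos φ₁, cos δ − sin φ₁ sin φ₂) = -131.52121°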